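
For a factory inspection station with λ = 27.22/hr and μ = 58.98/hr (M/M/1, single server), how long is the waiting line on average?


ρ = 27.22/58.98 = 0.4615
Lq = ρ²/(1−ρ) = 0.2130/0.5385 = 0.3955

Final: 0.3955


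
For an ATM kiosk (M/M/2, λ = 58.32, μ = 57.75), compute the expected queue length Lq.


a = λ/μ = 1.0099; ρ = a/2 = 0.5049
P₀ = 0.328961
Lq = P₀·a^c·ρ / (c!·(1−ρ)²) = 0.328961·1.01984·0.5049/(2·0.24509)
= 0.34559

Final: 0.34559


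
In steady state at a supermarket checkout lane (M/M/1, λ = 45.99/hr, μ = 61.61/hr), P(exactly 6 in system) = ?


ρ = 45.99/61.61 = 0.7465
P_n = (1−ρ)·ρ^n = (1 − 0.7465)·0.7465^6 = 0.2535·0.173011 = 0.043863

Final: 0.043863


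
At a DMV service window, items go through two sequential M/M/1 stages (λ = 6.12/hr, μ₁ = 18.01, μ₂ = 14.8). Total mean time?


Each node sees arrival rate λ = 6.12/hr (tandem ⇒ throughput preserved).
W₁ = 1/(μ₁−λ) = 1/(18.01−6.12) = 0.08410 hr
W₂ = 1/(μ₂−λ) = 1/(14.8−6.12) = 0.11521 hr
W_total = W₁ + W₂ = 0.08410 + 0.11521 = 0.19931 hr

Final: 0.19931 hr


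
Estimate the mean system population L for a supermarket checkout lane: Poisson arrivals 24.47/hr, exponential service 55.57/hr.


ρ = λ/μ = 24.47/55.57 = 0.4403
L = ρ/(1−ρ) = 0.4403/(1 − 0.4403) = 0.4403/0.5597 = 0.7868

Final: 0.7868


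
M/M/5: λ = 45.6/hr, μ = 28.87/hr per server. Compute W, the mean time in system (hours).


a = 1.5795; ρ = 0.3159; P₀ = 0.205645
Lq = P₀·a^c·ρ/(c!(1−ρ)²) = 0.01137
Wq = Lq/λ = 0.01137/45.6 = 0.0002494 hr
W = Wq + 1/μ = 0.0002494 + 0.03464 = 0.03489 hr

Final: 0.03489 hr


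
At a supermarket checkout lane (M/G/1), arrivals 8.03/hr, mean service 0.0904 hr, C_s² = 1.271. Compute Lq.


ρ = λ·E[S] = 8.03·0.0904 = 0.7259
Lq = ρ²(1+C_s²)/(2(1−ρ)) = 0.5269·(1+1.271)/(2·0.2741)
= 0.5269·2.2710/0.5482 = 2.18306

Final: 2.18306


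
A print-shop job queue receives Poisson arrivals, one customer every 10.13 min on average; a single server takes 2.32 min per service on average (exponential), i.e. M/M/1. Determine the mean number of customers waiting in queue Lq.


λ = 60/10.13 = 5.9230 /hr
μ = 60/2.32 = 25.8621 /hr
ρ = λ/μ = 5.9230/25.8621 = 0.2290
Lq = ρ²/(1−ρ) = 0.05245/0.7710 = 0.06803

Final: 0.06803


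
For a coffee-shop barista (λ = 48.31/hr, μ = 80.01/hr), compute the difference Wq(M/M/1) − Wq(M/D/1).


ρ = 48.31/80.01 = 0.6038
Wq(M/M/1) = ρ/(μ−λ) = 0.6038/31.70 = 0.01905 hr
Wq(M/D/1) = ρ/(2(μ−λ)) = 0.009524 hr
Savings = 0.01905 − 0.009524 = 0.009524 hr

Final: 0.009524 hr


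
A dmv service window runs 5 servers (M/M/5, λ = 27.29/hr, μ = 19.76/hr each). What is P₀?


a = λ/μ = 27.29/19.76 = 1.3811; ρ = a/c = 0.2762
Σ_{k=0}^{4} a^k/k! (terms k=0..4) = 1.00000 + 1.38107 + 0.95368 + 0.43903 + 0.15158 = 3.92537
Tail: a^5/(5!(1−ρ)) = 5.02439/(120·0.7238) = 0.05785
P₀ = 1/(3.92537 + 0.05785) = 1/3.98322 = 0.251053

Final: 0.251053


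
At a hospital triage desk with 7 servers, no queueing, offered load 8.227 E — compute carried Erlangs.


B(7,8.227) = 0.320823 (Erlang-B)
Carried load = a(1 − B) = 8.227·(1 − 0.320823) = 8.227·0.679177 = 5.5876 E

Final: 5.5876 Erlangs


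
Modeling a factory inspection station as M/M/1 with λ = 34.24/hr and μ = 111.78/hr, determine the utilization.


ρ = λ/μ = 34.24/111.78 = 0.3063

Final: 0.3063


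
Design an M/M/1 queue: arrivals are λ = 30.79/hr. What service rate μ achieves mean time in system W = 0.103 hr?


W = 1/(μ−λ) ⇒ μ − λ = 1/W = 1/0.103 = 9.7087
μ = λ + 1/W = 30.79 + 9.7087 = 40.4987 per hr

Final: 40.4987 /hr


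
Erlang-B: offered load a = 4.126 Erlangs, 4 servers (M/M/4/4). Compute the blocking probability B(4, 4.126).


B(c,a) = (a^c/c!) / Σ_{k=0}^{c} a^k/k!
a^4/4! = 12.075515
Σ terms (k=0..4): 1.00000 + 4.12600 + 8.51194 + 11.70675 + 12.07551 = 37.420205
B = 12.075515/37.420205 = 0.322700

Final: 0.322700


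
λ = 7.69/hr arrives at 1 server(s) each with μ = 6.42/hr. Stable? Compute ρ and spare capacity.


Total capacity cμ = 1·6.42 = 6.42/hr
ρ = λ/(cμ) = 7.69/6.42 = 1.1978
Stable ⇔ ρ < 1: NO
Spare capacity = cμ − λ = 6.42 − 7.69 = -1.27/hr

Final: ρ = 1.1978; unstable; margin = -1.27/hr


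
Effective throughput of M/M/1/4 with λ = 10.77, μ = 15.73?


ρ = 0.6847; P_K = (1−ρ)ρ^4/(1−ρ^5) = 0.081568
λ_eff = λ(1 − P_K) = 10.77·(1 − 0.081568) = 10.77·0.918432 = 9.8915 /hr

Final: 9.8915 /hr


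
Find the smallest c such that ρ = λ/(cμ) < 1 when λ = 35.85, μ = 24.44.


Stability requires cμ > λ ⇔ c > λ/μ.
λ/μ = 35.85/24.44 = 1.4669
Minimum integer c = ⌊1.4669⌋ + 1 = 2
Check: 2·24.44 = 48.88 > 35.85, while 1·24.44 = 24.44 ≤ 35.85

Final: 2 servers


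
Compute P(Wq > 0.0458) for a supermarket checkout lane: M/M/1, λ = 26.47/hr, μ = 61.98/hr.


ρ = 26.47/61.98 = 0.4271
P(Wq > t) = ρ·e^{−(μ−λ)t} = 0.4271·e^{−1.6264}
= 0.4271·0.196644 = 0.083982

Final: 0.083982


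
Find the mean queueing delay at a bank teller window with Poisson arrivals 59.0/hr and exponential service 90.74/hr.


ρ = 59.0/90.74 = 0.6502
Wq = ρ/(μ−λ) = 0.6502/(90.74 − 59.0) = 0.6502/31.74 = 0.02049 hr

Final: 0.02049 hr


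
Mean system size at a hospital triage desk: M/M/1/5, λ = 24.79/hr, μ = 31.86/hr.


ρ = 24.79/31.86 = 0.7781
L = ρ[1 − (K+1)ρ^K + Kρ^(K+1)] / [(1−ρ)(1−ρ^(K+1))]
Numerator: 0.7781·(1 − 6·0.285203 + 5·0.221914) = 0.309955
Denominator: (0.2219)·(0.778086) = 0.172664
L = 0.309955/0.172664 = 1.7951

Final: 1.7951


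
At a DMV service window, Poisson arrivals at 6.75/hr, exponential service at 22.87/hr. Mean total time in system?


W = 1/(μ−λ) = 1/(22.87 − 6.75) = 1/16.12 = 0.06203 hr

Final: 0.06203 hr


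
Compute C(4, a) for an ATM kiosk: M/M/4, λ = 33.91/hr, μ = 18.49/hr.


a = λ/μ = 1.8340; ρ = a/4 = 0.4585
P₀ = 0.155904 (from M/M/c formula)
C(c,a) = [a^c/(c!(1−ρ))]·P₀ = [11.31263/(24·0.5415)]·0.155904
= 0.87046·0.155904 = 0.135708

Final: 0.135708


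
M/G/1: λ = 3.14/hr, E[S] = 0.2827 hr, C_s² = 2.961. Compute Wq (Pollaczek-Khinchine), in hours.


ρ = λ·E[S] = 3.14·0.2827 = 0.8877
E[S²] = E[S]²(1+C_s²) = 0.2827²·(1+2.961) = 0.316560
Wq = λ·E[S²]/(2(1−ρ)) = 3.14·0.316560/(2·0.1123) = 4.42478 hr

Final: 4.42478 hr


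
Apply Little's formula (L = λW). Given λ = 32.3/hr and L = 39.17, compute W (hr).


W = L/λ = 39.17/32.3 = 1.2127 hr

Final: 1.2127 hr


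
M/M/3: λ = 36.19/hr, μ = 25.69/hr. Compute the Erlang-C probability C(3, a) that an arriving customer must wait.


a = λ/μ = 1.4087; ρ = a/3 = 0.4696
P₀ = 0.233679 (from M/M/c formula)
C(c,a) = [a^c/(c!(1−ρ))]·P₀ = [2.79559/(6·0.5304)]·0.233679
= 0.87841·0.233679 = 0.205266

Final: 0.205266


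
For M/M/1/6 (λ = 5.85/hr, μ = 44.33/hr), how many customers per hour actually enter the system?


ρ = 0.1320; P_K = (1−ρ)ρ^6/(1−ρ^7) = 0.000004584
λ_eff = λ(1 − P_K) = 5.85·(1 − 0.000004584) = 5.85·0.999995 = 5.8500 /hr

Final: 5.8500 /hr


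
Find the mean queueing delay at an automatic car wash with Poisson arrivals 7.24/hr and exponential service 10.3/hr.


ρ = 7.24/10.3 = 0.7029
Wq = ρ/(μ−λ) = 0.7029/(10.3 − 7.24) = 0.7029/3.06 = 0.2297 hr

Final: 0.2297 hr


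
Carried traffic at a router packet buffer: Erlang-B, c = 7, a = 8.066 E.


B(7,8.066) = 0.311877 (Erlang-B)
Carried load = a(1 − B) = 8.066·(1 − 0.311877) = 8.066·0.688123 = 5.5504 E

Final: 5.5504 Erlangs


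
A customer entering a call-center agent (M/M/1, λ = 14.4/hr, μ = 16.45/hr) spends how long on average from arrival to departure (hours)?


W = 1/(μ−λ) = 1/(16.45 − 14.4) = 1/2.05 = 0.4878 hr

Final: 0.4878 hr


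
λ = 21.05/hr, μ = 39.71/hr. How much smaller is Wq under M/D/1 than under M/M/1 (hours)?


ρ = 21.05/39.71 = 0.5301
Wq(M/M/1) = ρ/(μ−λ) = 0.5301/18.66 = 0.02841 hr
Wq(M/D/1) = ρ/(2(μ−λ)) = 0.01420 hr
Savings = 0.02841 − 0.01420 = 0.01420 hr

Final: 0.01420 hr


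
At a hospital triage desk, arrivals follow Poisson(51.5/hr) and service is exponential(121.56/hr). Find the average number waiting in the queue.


ρ = 51.5/121.56 = 0.4237
Lq = ρ²/(1−ρ) = 0.1795/0.5763 = 0.3114

Final: 0.3114


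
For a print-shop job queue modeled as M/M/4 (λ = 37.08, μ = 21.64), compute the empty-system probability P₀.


a = λ/μ = 37.08/21.64 = 1.7135; ρ = a/c = 0.4284
Σ_{k=0}^{3} a^k/k! (terms k=0..3) = 1.00000 + 1.71349 + 1.46803 + 0.83849 = 5.02001
Tail: a^4/(4!(1−ρ)) = 8.62045/(24·0.5716) = 0.62836
P₀ = 1/(5.02001 + 0.62836) = 1/5.64837 = 0.177042

Final: 0.177042


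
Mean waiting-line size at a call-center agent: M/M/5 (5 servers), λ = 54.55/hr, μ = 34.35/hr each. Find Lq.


a = λ/μ = 1.5881; ρ = a/5 = 0.3176
P₀ = 0.203878
Lq = P₀·a^c·ρ / (c!·(1−ρ)²) = 0.203878·10.10043·0.3176/(120·0.46565)
= 0.01170

Final: 0.01170


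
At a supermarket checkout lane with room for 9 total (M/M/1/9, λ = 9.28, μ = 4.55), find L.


ρ = 9.28/4.55 = 2.0396
L = ρ[1 − (K+1)ρ^K + Kρ^(K+1)] / [(1−ρ)(1−ρ^(K+1))]
Numerator: 2.0396·(1 − 10·610.701823 + 9·1245.563278) = 10410.021058
Denominator: (-1.0396)·(-1244.563278) = 1293.798748
L = 10410.021058/1293.798748 = 8.0461

Final: 8.0461


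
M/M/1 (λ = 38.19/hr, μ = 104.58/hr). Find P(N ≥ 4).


ρ = 38.19/104.58 = 0.3652
P(N ≥ n) = ρ^n = 0.3652^4 = 0.017783

Final: 0.017783


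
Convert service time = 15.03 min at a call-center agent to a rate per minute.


μ = 1/(service time) in consistent units.
1 minute = 1 min, so μ = 1/15.03 = 0.06653 per minute

Final: 0.06653 /min


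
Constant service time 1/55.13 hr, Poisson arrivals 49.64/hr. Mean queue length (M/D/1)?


ρ = 49.64/55.13 = 0.9004
M/D/1: Lq = ρ²/(2(1−ρ)) = 0.8108/(2·0.09958) = 4.07074

Final: 4.07074


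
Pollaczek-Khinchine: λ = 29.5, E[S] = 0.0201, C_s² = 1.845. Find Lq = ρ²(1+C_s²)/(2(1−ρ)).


ρ = λ·E[S] = 29.5·0.0201 = 0.5929
Lq = ρ²(1+C_s²)/(2(1−ρ)) = 0.3516·(1+1.845)/(2·0.4071)
= 0.3516·2.8450/0.8141 = 1.22869

Final: 1.22869


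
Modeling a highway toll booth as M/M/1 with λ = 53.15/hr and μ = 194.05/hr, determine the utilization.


ρ = λ/μ = 53.15/194.05 = 0.2739

Final: 0.2739


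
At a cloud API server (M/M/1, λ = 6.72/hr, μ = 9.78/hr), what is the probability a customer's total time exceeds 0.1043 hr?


W ~ Exponential(μ−λ) for M/M/1.
μ − λ = 9.78 − 6.72 = 3.0600
P(W > t) = e^{−(μ−λ)t} = e^{−0.3192} = 0.726761

Final: 0.726761


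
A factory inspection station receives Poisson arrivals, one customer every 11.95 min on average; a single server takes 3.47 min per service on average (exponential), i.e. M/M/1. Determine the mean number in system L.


λ = 60/11.95 = 5.0209 /hr
μ = 60/3.47 = 17.2911 /hr
ρ = λ/μ = 5.0209/17.2911 = 0.2904
L = ρ/(1−ρ) = 0.2904/0.7096 = 0.4092

Final: 0.4092


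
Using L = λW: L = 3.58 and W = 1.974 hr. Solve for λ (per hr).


λ = L/W = 3.58/1.974 = 1.8136 /hr

Final: 1.8136 /hr


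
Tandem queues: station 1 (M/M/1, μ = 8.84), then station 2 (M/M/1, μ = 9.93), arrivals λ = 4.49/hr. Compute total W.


Each node sees arrival rate λ = 4.49/hr (tandem ⇒ throughput preserved).
W₁ = 1/(μ₁−λ) = 1/(8.84−4.49) = 0.22989 hr
W₂ = 1/(μ₂−λ) = 1/(9.93−4.49) = 0.18382 hr
W_total = W₁ + W₂ = 0.22989 + 0.18382 = 0.41371 hr

Final: 0.41371 hr


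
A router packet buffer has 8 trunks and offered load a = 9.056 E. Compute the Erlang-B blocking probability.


B(c,a) = (a^c/c!) / Σ_{k=0}^{c} a^k/k!
a^8/8! = 1121.942985
Σ terms (k=0..8): 1.00000 + 9.05600 + 41.00557 + 123.78214 + 280.24277 + 507.57570 + 766.10092 + 991.11571 + 1121.94298 = 3841.821798
B = 1121.942985/3841.821798 = 0.292034

Final: 0.292034


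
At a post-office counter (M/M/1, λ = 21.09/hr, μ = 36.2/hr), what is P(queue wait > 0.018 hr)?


ρ = 21.09/36.2 = 0.5826
P(Wq > t) = ρ·e^{−(μ−λ)t} = 0.5826·e^{−0.2720}
= 0.5826·0.761869 = 0.443863

Final: 0.443863


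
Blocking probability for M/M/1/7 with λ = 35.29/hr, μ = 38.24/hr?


ρ = λ/μ = 35.29/38.24 = 0.9229
P_K = (1−ρ)ρ^K/(1−ρ^(K+1)) = (0.07714·0.570081)/(1 − 0.526102)
= 0.043979/0.473898 = 0.092802

Final: 0.092802


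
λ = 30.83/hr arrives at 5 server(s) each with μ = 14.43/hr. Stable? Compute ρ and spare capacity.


Total capacity cμ = 5·14.43 = 72.15/hr
ρ = λ/(cμ) = 30.83/72.15 = 0.4273
Stable ⇔ ρ < 1: YES
Spare capacity = cμ − λ = 72.15 − 30.83 = 41.32/hr

Final: ρ = 0.4273; stable; margin = 41.32/hr


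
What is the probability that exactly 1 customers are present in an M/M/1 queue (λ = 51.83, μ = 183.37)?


ρ = 51.83/183.37 = 0.2827
P_n = (1−ρ)·ρ^n = (1 − 0.2827)·0.2827^1 = 0.7173·0.282653 = 0.202760

Final: 0.202760


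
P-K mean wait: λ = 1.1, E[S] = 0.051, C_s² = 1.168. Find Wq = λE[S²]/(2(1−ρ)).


ρ = λ·E[S] = 1.1·0.051 = 0.05610
E[S²] = E[S]²(1+C_s²) = 0.051²·(1+1.168) = 0.005639
Wq = λ·E[S²]/(2(1−ρ)) = 1.1·0.005639/(2·0.9439) = 0.003286 hr

Final: 0.003286 hr


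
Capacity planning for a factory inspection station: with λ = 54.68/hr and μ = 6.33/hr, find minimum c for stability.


Stability requires cμ > λ ⇔ c > λ/μ.
λ/μ = 54.68/6.33 = 8.6382
Minimum integer c = ⌊8.6382⌋ + 1 = 9
Check: 9·6.33 = 56.97 > 54.68, while 8·6.33 = 50.64 ≤ 54.68

Final: 9 servers


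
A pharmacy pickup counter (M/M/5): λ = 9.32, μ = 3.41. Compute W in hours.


a = 2.7331; ρ = 0.5466; P₀ = 0.062503
Lq = P₀·a^c·ρ/(c!(1−ρ)²) = 0.21125
Wq = Lq/λ = 0.21125/9.32 = 0.02267 hr
W = Wq + 1/μ = 0.02267 + 0.29326 = 0.31592 hr

Final: 0.31592 hr


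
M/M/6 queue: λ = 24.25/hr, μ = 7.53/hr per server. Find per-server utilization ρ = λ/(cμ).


ρ = λ/(cμ) = 24.25/(6·7.53) = 24.25/45.18 = 0.5367

Final: 0.5367


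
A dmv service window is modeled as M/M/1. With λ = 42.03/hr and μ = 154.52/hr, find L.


ρ = λ/μ = 42.03/154.52 = 0.2720
L = ρ/(1−ρ) = 0.2720/(1 − 0.2720) = 0.2720/0.7280 = 0.3736

Final: 0.3736


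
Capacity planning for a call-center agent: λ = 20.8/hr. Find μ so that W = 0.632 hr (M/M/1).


W = 1/(μ−λ) ⇒ μ − λ = 1/W = 1/0.632 = 1.5823
μ = λ + 1/W = 20.8 + 1.5823 = 22.3823 per hr

Final: 22.3823 /hr


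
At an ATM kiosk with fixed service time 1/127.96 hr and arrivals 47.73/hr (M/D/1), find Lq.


ρ = 47.73/127.96 = 0.3730
M/D/1: Lq = ρ²/(2(1−ρ)) = 0.1391/(2·0.6270) = 0.11095

Final: 0.11095


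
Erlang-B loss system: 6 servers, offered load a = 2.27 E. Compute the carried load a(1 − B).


B(6,2.27) = 0.019806 (Erlang-B)
Carried load = a(1 − B) = 2.27·(1 − 0.019806) = 2.27·0.980194 = 2.2250 E

Final: 2.2250 Erlangs


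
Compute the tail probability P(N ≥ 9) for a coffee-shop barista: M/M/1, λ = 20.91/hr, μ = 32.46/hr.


ρ = 20.91/32.46 = 0.6442
P(N ≥ n) = ρ^n = 0.6442^9 = 0.019101

Final: 0.019101


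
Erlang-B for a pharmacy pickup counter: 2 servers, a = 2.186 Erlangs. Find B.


B(c,a) = (a^c/c!) / Σ_{k=0}^{c} a^k/k!
a^2/2! = 2.389298
Σ terms (k=0..2): 1.00000 + 2.18600 + 2.38930 = 5.575298
B = 2.389298/5.575298 = 0.428551

Final: 0.428551


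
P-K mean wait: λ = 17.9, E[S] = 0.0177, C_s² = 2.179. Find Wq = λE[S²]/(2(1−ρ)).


ρ = λ·E[S] = 17.9·0.0177 = 0.3168
E[S²] = E[S]²(1+C_s²) = 0.0177²·(1+2.179) = 0.0009959
Wq = λ·E[S²]/(2(1−ρ)) = 17.9·0.0009959/(2·0.6832) = 0.01305 hr

Final: 0.01305 hr


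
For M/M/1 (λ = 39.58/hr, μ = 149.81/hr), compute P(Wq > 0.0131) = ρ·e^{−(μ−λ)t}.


ρ = 39.58/149.81 = 0.2642
P(Wq > t) = ρ·e^{−(μ−λ)t} = 0.2642·e^{−1.4440}
= 0.2642·0.235979 = 0.062346

Final: 0.062346


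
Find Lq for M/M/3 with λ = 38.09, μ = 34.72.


a = λ/μ = 1.0971; ρ = a/3 = 0.3657
P₀ = 0.328325
Lq = P₀·a^c·ρ / (c!·(1−ρ)²) = 0.328325·1.32036·0.3657/(6·0.40235)
= 0.06567

Final: 0.06567


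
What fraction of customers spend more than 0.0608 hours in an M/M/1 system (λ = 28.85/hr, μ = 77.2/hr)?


W ~ Exponential(μ−λ) for M/M/1.
μ − λ = 77.2 − 28.85 = 48.3500
P(W > t) = e^{−(μ−λ)t} = e^{−2.9397} = 0.052883

Final: 0.052883


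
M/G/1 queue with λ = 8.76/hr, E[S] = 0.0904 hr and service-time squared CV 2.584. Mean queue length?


ρ = λ·E[S] = 8.76·0.0904 = 0.7919
Lq = ρ²(1+C_s²)/(2(1−ρ)) = 0.6271·(1+2.584)/(2·0.2081)
= 0.6271·3.5840/0.4162 = 5.40032

Final: 5.40032


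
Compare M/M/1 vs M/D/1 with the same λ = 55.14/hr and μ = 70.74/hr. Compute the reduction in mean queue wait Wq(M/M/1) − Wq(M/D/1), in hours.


ρ = 55.14/70.74 = 0.7795
Wq(M/M/1) = ρ/(μ−λ) = 0.7795/15.60 = 0.04997 hr
Wq(M/D/1) = ρ/(2(μ−λ)) = 0.02498 hr
Savings = 0.04997 − 0.02498 = 0.02498 hr

Final: 0.02498 hr


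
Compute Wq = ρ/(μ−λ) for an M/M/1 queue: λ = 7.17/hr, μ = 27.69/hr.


ρ = 7.17/27.69 = 0.2589
Wq = ρ/(μ−λ) = 0.2589/(27.69 − 7.17) = 0.2589/20.52 = 0.01262 hr

Final: 0.01262 hr


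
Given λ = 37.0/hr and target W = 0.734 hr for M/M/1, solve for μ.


W = 1/(μ−λ) ⇒ μ − λ = 1/W = 1/0.734 = 1.3624
μ = λ + 1/W = 37.0 + 1.3624 = 38.3624 per hr

Final: 38.3624 /hr


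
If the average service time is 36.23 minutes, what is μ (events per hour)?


μ = 1/(service time) in consistent units.
1 hour = 60 min, so μ = 60/36.23 = 1.6561 per hour

Final: 1.6561 /hr


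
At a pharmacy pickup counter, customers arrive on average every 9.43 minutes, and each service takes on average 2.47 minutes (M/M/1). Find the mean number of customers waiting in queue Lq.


λ = 60/9.43 = 6.3627 /hr
μ = 60/2.47 = 24.2915 /hr
ρ = λ/μ = 6.3627/24.2915 = 0.2619
Lq = ρ²/(1−ρ) = 0.06861/0.7381 = 0.09296

Final: 0.09296


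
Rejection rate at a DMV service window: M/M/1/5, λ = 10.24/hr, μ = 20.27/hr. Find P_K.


ρ = λ/μ = 10.24/20.27 = 0.5052
P_K = (1−ρ)ρ^K/(1−ρ^(K+1)) = (0.4948·0.032903)/(1 − 0.016622)
= 0.016281/0.983378 = 0.016556

Final: 0.016556


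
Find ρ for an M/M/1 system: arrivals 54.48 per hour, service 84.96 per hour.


ρ = λ/μ = 54.48/84.96 = 0.6412

Final: 0.6412


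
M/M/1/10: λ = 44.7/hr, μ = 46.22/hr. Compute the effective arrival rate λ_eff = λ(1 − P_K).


ρ = 0.9671; P_K = (1−ρ)ρ^10/(1−ρ^11) = 0.076484
λ_eff = λ(1 − P_K) = 44.7·(1 − 0.076484) = 44.7·0.923516 = 41.2812 /hr

Final: 41.2812 /hr


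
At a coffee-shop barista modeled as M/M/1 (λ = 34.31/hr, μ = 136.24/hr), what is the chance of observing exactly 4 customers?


ρ = 34.31/136.24 = 0.2518
P_n = (1−ρ)·ρ^n = (1 − 0.2518)·0.2518^4 = 0.7482·0.004022 = 0.003009

Final: 0.003009


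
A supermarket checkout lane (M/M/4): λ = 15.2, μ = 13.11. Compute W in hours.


a = 1.1594; ρ = 0.2899; P₀ = 0.312761
Lq = P₀·a^c·ρ/(c!(1−ρ)²) = 0.01353
Wq = Lq/λ = 0.01353/15.2 = 0.0008904 hr
W = Wq + 1/μ = 0.0008904 + 0.07628 = 0.07717 hr

Final: 0.07717 hr


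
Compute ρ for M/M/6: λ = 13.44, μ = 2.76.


ρ = λ/(cμ) = 13.44/(6·2.76) = 13.44/16.56 = 0.8116

Final: 0.8116


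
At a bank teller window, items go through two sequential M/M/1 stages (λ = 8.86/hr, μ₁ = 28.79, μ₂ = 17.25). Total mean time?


Each node sees arrival rate λ = 8.86/hr (tandem ⇒ throughput preserved).
W₁ = 1/(μ₁−λ) = 1/(28.79−8.86) = 0.05018 hr
W₂ = 1/(μ₂−λ) = 1/(17.25−8.86) = 0.11919 hr
W_total = W₁ + W₂ = 0.05018 + 0.11919 = 0.16937 hr

Final: 0.16937 hr


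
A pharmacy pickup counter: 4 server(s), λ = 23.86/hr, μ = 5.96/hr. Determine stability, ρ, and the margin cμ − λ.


Total capacity cμ = 4·5.96 = 23.84/hr
ρ = λ/(cμ) = 23.86/23.84 = 1.0008
Stable ⇔ ρ < 1: NO
Spare capacity = cμ − λ = 23.84 − 23.86 = -0.02/hr

Final: ρ = 1.0008; unstable; margin = -0.02/hr


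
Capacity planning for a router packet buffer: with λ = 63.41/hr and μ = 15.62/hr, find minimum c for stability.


Stability requires cμ > λ ⇔ c > λ/μ.
λ/μ = 63.41/15.62 = 4.0595
Minimum integer c = ⌊4.0595⌋ + 1 = 5
Check: 5·15.62 = 78.10 > 63.41, while 4·15.62 = 62.48 ≤ 63.41

Final: 5 servers


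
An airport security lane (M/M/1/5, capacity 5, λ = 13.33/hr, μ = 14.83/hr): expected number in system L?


ρ = 13.33/14.83 = 0.8989
L = ρ[1 − (K+1)ρ^K + Kρ^(K+1)] / [(1−ρ)(1−ρ^(K+1))]
Numerator: 0.8989·(1 − 6·0.586739 + 5·0.527393) = 0.104742
Denominator: (0.1011)·(0.472607) = 0.047803
L = 0.104742/0.047803 = 2.1911

Final: 2.1911


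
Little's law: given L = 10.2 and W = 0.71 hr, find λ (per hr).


λ = L/W = 10.2/0.71 = 14.3662 /hr

Final: 14.3662 /hr


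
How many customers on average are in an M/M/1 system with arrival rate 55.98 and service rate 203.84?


ρ = λ/μ = 55.98/203.84 = 0.2746
L = ρ/(1−ρ) = 0.2746/(1 − 0.2746) = 0.2746/0.7254 = 0.3786

Final: 0.3786


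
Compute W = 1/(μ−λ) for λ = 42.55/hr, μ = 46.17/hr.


W = 1/(μ−λ) = 1/(46.17 − 42.55) = 1/3.62 = 0.2762 hr

Final: 0.2762 hr


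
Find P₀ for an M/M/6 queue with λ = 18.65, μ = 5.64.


a = λ/μ = 18.65/5.64 = 3.3067; ρ = a/c = 0.5511
Σ_{k=0}^{5} a^k/k! (terms k=0..5) = 1.00000 + 3.30674 + 5.46726 + 6.02626 + 4.98182 + 3.29471 = 24.07678
Tail: a^6/(6!(1−ρ)) = 1307.36963/(720·0.4489) = 4.04519
P₀ = 1/(24.07678 + 4.04519) = 1/28.12197 = 0.035559

Final: 0.035559


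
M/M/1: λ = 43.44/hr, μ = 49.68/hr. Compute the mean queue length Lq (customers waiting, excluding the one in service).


ρ = 43.44/49.68 = 0.8744
Lq = ρ²/(1−ρ) = 0.7646/0.1256 = 6.0871

Final: 6.0871


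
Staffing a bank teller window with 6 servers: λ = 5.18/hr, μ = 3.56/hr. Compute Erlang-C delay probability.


a = λ/μ = 1.4551; ρ = a/6 = 0.2425
P₀ = 0.233339 (from M/M/c formula)
C(c,a) = [a^c/(c!(1−ρ))]·P₀ = [9.49027/(720·0.7575)]·0.233339
= 0.01740·0.233339 = 0.004060

Final: 0.004060


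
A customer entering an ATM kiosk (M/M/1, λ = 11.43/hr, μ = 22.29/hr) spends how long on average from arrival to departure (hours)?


W = 1/(μ−λ) = 1/(22.29 − 11.43) = 1/10.86 = 0.09208 hr

Final: 0.09208 hr


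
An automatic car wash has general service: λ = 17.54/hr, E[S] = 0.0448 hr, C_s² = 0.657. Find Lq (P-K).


ρ = λ·E[S] = 17.54·0.0448 = 0.7858
Lq = ρ²(1+C_s²)/(2(1−ρ)) = 0.6175·(1+0.657)/(2·0.2142)
= 0.6175·1.6570/0.4284 = 2.38821

Final: 2.38821


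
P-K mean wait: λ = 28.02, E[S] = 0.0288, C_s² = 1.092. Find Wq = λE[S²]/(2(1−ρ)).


ρ = λ·E[S] = 28.02·0.0288 = 0.8070
E[S²] = E[S]²(1+C_s²) = 0.0288²·(1+1.092) = 0.001735
Wq = λ·E[S²]/(2(1−ρ)) = 28.02·0.001735/(2·0.1930) = 0.12594 hr

Final: 0.12594 hr


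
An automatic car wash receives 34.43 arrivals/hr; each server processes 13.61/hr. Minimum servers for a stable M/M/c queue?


Stability requires cμ > λ ⇔ c > λ/μ.
λ/μ = 34.43/13.61 = 2.5298
Minimum integer c = ⌊2.5298⌋ + 1 = 3
Check: 3·13.61 = 40.83 > 34.43, while 2·13.61 = 27.22 ≤ 34.43

Final: 3 servers


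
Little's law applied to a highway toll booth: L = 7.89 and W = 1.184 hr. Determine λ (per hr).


λ = L/W = 7.89/1.184 = 6.6639 /hr

Final: 6.6639 /hr


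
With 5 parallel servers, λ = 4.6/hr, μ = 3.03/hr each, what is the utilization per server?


ρ = λ/(cμ) = 4.6/(5·3.03) = 4.6/15.15 = 0.3036

Final: 0.3036


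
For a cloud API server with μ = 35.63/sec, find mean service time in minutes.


Mean service time = 1/μ = 1/35.63 second = 0.02807 second
In minutes: 0.02807 × 0.0166667 = 0.0004678 min

Final: 0.0004678 min


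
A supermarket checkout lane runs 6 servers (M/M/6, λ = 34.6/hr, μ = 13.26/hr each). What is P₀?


a = λ/μ = 34.6/13.26 = 2.6094; ρ = a/c = 0.4349
Σ_{k=0}^{5} a^k/k! (terms k=0..5) = 1.00000 + 2.60935 + 3.40436 + 2.96105 + 1.93161 + 1.00805 = 12.91442
Tail: a^6/(6!(1−ρ)) = 315.64248/(720·0.5651) = 0.77577
P₀ = 1/(12.91442 + 0.77577) = 1/13.69019 = 0.073045

Final: 0.073045


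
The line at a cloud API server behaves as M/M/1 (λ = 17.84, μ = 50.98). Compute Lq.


ρ = 17.84/50.98 = 0.3499
Lq = ρ²/(1−ρ) = 0.1225/0.6501 = 0.1884

Final: 0.1884


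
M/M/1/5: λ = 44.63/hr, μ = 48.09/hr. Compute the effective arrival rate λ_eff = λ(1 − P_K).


ρ = 0.9281; P_K = (1−ρ)ρ^5/(1−ρ^6) = 0.137168
λ_eff = λ(1 − P_K) = 44.63·(1 − 0.137168) = 44.63·0.862832 = 38.5082 /hr

Final: 38.5082 /hr


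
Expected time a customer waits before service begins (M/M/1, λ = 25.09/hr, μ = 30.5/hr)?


ρ = 25.09/30.5 = 0.8226
Wq = ρ/(μ−λ) = 0.8226/(30.5 − 25.09) = 0.8226/5.41 = 0.1521 hr

Final: 0.1521 hr


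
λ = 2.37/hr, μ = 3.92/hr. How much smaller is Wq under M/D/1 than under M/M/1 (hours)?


ρ = 2.37/3.92 = 0.6046
Wq(M/M/1) = ρ/(μ−λ) = 0.6046/1.55 = 0.39006 hr
Wq(M/D/1) = ρ/(2(μ−λ)) = 0.19503 hr
Savings = 0.39006 − 0.19503 = 0.19503 hr

Final: 0.19503 hr


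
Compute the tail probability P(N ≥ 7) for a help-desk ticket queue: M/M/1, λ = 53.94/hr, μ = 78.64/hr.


ρ = 53.94/78.64 = 0.6859
P(N ≥ n) = ρ^n = 0.6859^7 = 0.071429

Final: 0.071429


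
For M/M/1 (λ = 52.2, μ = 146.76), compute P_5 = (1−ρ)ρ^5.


ρ = 52.2/146.76 = 0.3557
P_n = (1−ρ)·ρ^n = (1 − 0.3557)·0.3557^5 = 0.6443·0.005693 = 0.003668

Final: 0.003668


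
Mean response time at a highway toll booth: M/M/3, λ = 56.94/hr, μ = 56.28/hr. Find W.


a = 1.0117; ρ = 0.3372; P₀ = 0.359202
Lq = P₀·a^c·ρ/(c!(1−ρ)²) = 0.04760
Wq = Lq/λ = 0.04760/56.94 = 0.0008360 hr
W = Wq + 1/μ = 0.0008360 + 0.01777 = 0.01860 hr

Final: 0.01860 hr


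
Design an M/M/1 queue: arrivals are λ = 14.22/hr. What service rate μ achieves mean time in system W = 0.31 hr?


W = 1/(μ−λ) ⇒ μ − λ = 1/W = 1/0.31 = 3.2258
μ = λ + 1/W = 14.22 + 3.2258 = 17.4458 per hr

Final: 17.4458 /hr


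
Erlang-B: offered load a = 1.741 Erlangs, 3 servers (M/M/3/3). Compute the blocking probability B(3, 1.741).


B(c,a) = (a^c/c!) / Σ_{k=0}^{c} a^k/k!
a^3/3! = 0.879519
Σ terms (k=0..3): 1.00000 + 1.74100 + 1.51554 + 0.87952 = 5.136059
B = 0.879519/5.136059 = 0.171244

Final: 0.171244


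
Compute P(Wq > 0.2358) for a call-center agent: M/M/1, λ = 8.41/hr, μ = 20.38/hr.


ρ = 8.41/20.38 = 0.4127
P(Wq > t) = ρ·e^{−(μ−λ)t} = 0.4127·e^{−2.8225}
= 0.4127·0.059456 = 0.024535

Final: 0.024535


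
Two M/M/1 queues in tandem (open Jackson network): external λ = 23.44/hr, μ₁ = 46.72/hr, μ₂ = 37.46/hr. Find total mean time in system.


Each node sees arrival rate λ = 23.44/hr (tandem ⇒ throughput preserved).
W₁ = 1/(μ₁−λ) = 1/(46.72−23.44) = 0.04296 hr
W₂ = 1/(μ₂−λ) = 1/(37.46−23.44) = 0.07133 hr
W_total = W₁ + W₂ = 0.04296 + 0.07133 = 0.11428 hr

Final: 0.11428 hr


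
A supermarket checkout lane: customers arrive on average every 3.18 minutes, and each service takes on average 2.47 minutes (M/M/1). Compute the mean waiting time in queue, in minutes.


λ = 60/3.18 = 18.8679 /hr
μ = 60/2.47 = 24.2915 /hr
ρ = λ/μ = 18.8679/24.2915 = 0.7767
Wq = ρ/(μ−λ) = 0.7767/(24.2915−18.8679) = 0.14321 hr
In minutes: 0.14321·60 = 8.593 min

Final: 8.593 min


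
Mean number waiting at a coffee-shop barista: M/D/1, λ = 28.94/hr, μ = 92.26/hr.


ρ = 28.94/92.26 = 0.3137
M/D/1: Lq = ρ²/(2(1−ρ)) = 0.09839/(2·0.6863) = 0.07168

Final: 0.07168


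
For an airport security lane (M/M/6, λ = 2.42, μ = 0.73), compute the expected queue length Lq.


a = λ/μ = 3.3151; ρ = a/6 = 0.5525
P₀ = 0.035249
Lq = P₀·a^c·ρ / (c!·(1−ρ)²) = 0.035249·1327.25703·0.5525/(720·0.20025)
= 0.17928

Final: 0.17928


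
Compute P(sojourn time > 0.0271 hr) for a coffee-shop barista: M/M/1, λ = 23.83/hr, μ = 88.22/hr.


W ~ Exponential(μ−λ) for M/M/1.
μ − λ = 88.22 − 23.83 = 64.3900
P(W > t) = e^{−(μ−λ)t} = e^{−1.7450} = 0.174650

Final: 0.174650


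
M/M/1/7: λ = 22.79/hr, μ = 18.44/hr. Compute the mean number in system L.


ρ = 22.79/18.44 = 1.2359
L = ρ[1 − (K+1)ρ^K + Kρ^(K+1)] / [(1−ρ)(1−ρ^(K+1))]
Numerator: 1.2359·(1 − 8·4.404371 + 7·5.443363) = 4.781171
Denominator: (-0.2359)·(-4.443363) = 1.048190
L = 4.781171/1.048190 = 4.5614

Final: 4.5614


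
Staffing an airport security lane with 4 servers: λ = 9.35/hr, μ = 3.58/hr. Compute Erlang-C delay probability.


a = λ/μ = 2.6117; ρ = a/4 = 0.6529
P₀ = 0.064196 (from M/M/c formula)
C(c,a) = [a^c/(c!(1−ρ))]·P₀ = [46.52799/(24·0.3471)]·0.064196
= 5.58586·0.064196 = 0.358589

Final: 0.358589


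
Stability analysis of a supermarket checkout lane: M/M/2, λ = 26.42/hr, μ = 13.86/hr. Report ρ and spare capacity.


Total capacity cμ = 2·13.86 = 27.72/hr
ρ = λ/(cμ) = 26.42/27.72 = 0.9531
Stable ⇔ ρ < 1: YES
Spare capacity = cμ − λ = 27.72 − 26.42 = 1.30/hr

Final: ρ = 0.9531; stable; margin = 1.30/hr


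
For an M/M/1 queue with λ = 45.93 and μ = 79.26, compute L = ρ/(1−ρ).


ρ = λ/μ = 45.93/79.26 = 0.5795
L = ρ/(1−ρ) = 0.5795/(1 − 0.5795) = 0.5795/0.4205 = 1.3780

Final: 1.3780


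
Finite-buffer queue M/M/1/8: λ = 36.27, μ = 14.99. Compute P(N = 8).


ρ = λ/μ = 36.27/14.99 = 2.4196
P_K = (1−ρ)ρ^K/(1−ρ^(K+1)) = (-1.4196·1174.809316)/(1 − 2842.583983)
= -1667.774667/-2841.583983 = 0.586917

Final: 0.586917


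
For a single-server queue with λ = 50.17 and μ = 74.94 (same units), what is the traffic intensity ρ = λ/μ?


ρ = λ/μ = 50.17/74.94 = 0.6695

Final: 0.6695


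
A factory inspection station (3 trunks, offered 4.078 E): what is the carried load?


B(3,4.078) = 0.457683 (Erlang-B)
Carried load = a(1 − B) = 4.078·(1 − 0.457683) = 4.078·0.542317 = 2.2116 E

Final: 2.2116 Erlangs


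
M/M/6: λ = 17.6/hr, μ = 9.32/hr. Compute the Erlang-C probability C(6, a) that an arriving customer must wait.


a = λ/μ = 1.8884; ρ = a/6 = 0.3147
P₀ = 0.151154 (from M/M/c formula)
C(c,a) = [a^c/(c!(1−ρ))]·P₀ = [45.35034/(720·0.6853)]·0.151154
= 0.09192·0.151154 = 0.013893

Final: 0.013893


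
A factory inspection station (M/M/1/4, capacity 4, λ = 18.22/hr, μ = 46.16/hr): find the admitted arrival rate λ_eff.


ρ = 0.3947; P_K = (1−ρ)ρ^4/(1−ρ^5) = 0.014834
λ_eff = λ(1 − P_K) = 18.22·(1 − 0.014834) = 18.22·0.985166 = 17.9497 /hr

Final: 17.9497 /hr


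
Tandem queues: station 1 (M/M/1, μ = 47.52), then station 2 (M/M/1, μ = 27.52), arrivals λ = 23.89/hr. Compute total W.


Each node sees arrival rate λ = 23.89/hr (tandem ⇒ throughput preserved).
W₁ = 1/(μ₁−λ) = 1/(47.52−23.89) = 0.04232 hr
W₂ = 1/(μ₂−λ) = 1/(27.52−23.89) = 0.27548 hr
W_total = W₁ + W₂ = 0.04232 + 0.27548 = 0.31780 hr

Final: 0.31780 hr


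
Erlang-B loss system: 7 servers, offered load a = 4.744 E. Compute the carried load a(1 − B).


B(7,4.744) = 0.104699 (Erlang-B)
Carried load = a(1 − B) = 4.744·(1 − 0.104699) = 4.744·0.895301 = 4.2473 E

Final: 4.2473 Erlangs


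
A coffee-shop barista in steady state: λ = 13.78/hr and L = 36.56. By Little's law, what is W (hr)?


W = L/λ = 36.56/13.78 = 2.6531 hr

Final: 2.6531 hr


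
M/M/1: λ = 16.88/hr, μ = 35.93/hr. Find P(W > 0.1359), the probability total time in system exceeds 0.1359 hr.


W ~ Exponential(μ−λ) for M/M/1.
μ − λ = 35.93 − 16.88 = 19.0500
P(W > t) = e^{−(μ−λ)t} = e^{−2.5889} = 0.075103

Final: 0.075103


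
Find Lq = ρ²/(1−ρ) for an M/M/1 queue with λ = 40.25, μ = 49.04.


ρ = 40.25/49.04 = 0.8208
Lq = ρ²/(1−ρ) = 0.6736/0.1792 = 3.7583

Final: 3.7583


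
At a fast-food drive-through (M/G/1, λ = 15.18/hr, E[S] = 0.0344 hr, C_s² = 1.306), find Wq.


ρ = λ·E[S] = 15.18·0.0344 = 0.5222
E[S²] = E[S]²(1+C_s²) = 0.0344²·(1+1.306) = 0.002729
Wq = λ·E[S²]/(2(1−ρ)) = 15.18·0.002729/(2·0.4778) = 0.04335 hr

Final: 0.04335 hr


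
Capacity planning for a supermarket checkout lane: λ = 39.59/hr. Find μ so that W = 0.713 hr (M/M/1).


W = 1/(μ−λ) ⇒ μ − λ = 1/W = 1/0.713 = 1.4025
μ = λ + 1/W = 39.59 + 1.4025 = 40.9925 per hr

Final: 40.9925 /hr


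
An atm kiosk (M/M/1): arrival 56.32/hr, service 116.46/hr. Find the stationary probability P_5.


ρ = 56.32/116.46 = 0.4836
P_n = (1−ρ)·ρ^n = (1 − 0.4836)·0.4836^5 = 0.5164·0.026450 = 0.013659

Final: 0.013659


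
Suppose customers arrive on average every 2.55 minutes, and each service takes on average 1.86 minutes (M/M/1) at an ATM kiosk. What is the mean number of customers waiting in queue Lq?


λ = 60/2.55 = 23.5294 /hr
μ = 60/1.86 = 32.2581 /hr
ρ = λ/μ = 23.5294/32.2581 = 0.7294
Lq = ρ²/(1−ρ) = 0.5320/0.2706 = 1.9662

Final: 1.9662


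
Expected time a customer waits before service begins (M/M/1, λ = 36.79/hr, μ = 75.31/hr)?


ρ = 36.79/75.31 = 0.4885
Wq = ρ/(μ−λ) = 0.4885/(75.31 − 36.79) = 0.4885/38.52 = 0.01268 hr

Final: 0.01268 hr


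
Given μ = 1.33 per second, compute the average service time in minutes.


Mean service time = 1/μ = 1/1.33 second = 0.75188 second
In minutes: 0.75188 × 0.0166667 = 0.01253 min

Final: 0.01253 min


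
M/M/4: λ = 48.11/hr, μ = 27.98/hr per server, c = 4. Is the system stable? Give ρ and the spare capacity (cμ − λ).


Total capacity cμ = 4·27.98 = 111.92/hr
ρ = λ/(cμ) = 48.11/111.92 = 0.4299
Stable ⇔ ρ < 1: YES
Spare capacity = cμ − λ = 111.92 − 48.11 = 63.81/hr

Final: ρ = 0.4299; stable; margin = 63.81/hr


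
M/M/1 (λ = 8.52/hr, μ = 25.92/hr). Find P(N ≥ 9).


ρ = 8.52/25.92 = 0.3287
P(N ≥ n) = ρ^n = 0.3287^9 = 0.00004480

Final: 0.00004480


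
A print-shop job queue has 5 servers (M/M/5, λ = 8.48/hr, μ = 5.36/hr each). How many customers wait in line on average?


a = λ/μ = 1.5821; ρ = a/5 = 0.3164
P₀ = 0.205109
Lq = P₀·a^c·ρ / (c!·(1−ρ)²) = 0.205109·9.91186·0.3164/(120·0.46728)
= 0.01147

Final: 0.01147


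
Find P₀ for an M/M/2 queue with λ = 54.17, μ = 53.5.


a = λ/μ = 54.17/53.5 = 1.0125; ρ = a/c = 0.5063
Σ_{k=0}^{1} a^k/k! (terms k=0..1) = 1.00000 + 1.01252 = 2.01252
Tail: a^2/(2!(1−ρ)) = 1.02520/(2·0.4937) = 1.03821
P₀ = 1/(2.01252 + 1.03821) = 1/3.05073 = 0.327791

Final: 0.327791


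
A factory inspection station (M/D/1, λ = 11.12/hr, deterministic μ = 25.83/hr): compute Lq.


ρ = 11.12/25.83 = 0.4305
M/D/1: Lq = ρ²/(2(1−ρ)) = 0.1853/(2·0.5695) = 0.16272

Final: 0.16272


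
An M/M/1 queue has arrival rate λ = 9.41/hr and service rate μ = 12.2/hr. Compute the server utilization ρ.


ρ = λ/μ = 9.41/12.2 = 0.7713

Final: 0.7713


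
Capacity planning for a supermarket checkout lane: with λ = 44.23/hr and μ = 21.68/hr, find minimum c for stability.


Stability requires cμ > λ ⇔ c > λ/μ.
λ/μ = 44.23/21.68 = 2.0401
Minimum integer c = ⌊2.0401⌋ + 1 = 3
Check: 3·21.68 = 65.04 > 44.23, while 2·21.68 = 43.36 ≤ 44.23

Final: 3 servers


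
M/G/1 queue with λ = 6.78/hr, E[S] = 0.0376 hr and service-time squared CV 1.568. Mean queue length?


ρ = λ·E[S] = 6.78·0.0376 = 0.2549
Lq = ρ²(1+C_s²)/(2(1−ρ)) = 0.06499·(1+1.568)/(2·0.7451)
= 0.06499·2.5680/1.4901 = 0.11200

Final: 0.11200


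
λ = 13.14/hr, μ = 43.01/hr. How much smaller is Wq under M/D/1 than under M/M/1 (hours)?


ρ = 13.14/43.01 = 0.3055
Wq(M/M/1) = ρ/(μ−λ) = 0.3055/29.87 = 0.01023 hr
Wq(M/D/1) = ρ/(2(μ−λ)) = 0.005114 hr
Savings = 0.01023 − 0.005114 = 0.005114 hr

Final: 0.005114 hr


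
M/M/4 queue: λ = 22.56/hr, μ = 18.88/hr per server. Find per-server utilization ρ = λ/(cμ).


ρ = λ/(cμ) = 22.56/(4·18.88) = 22.56/75.52 = 0.2987

Final: 0.2987


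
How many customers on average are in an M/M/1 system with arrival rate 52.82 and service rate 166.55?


ρ = λ/μ = 52.82/166.55 = 0.3171
L = ρ/(1−ρ) = 0.3171/(1 − 0.3171) = 0.3171/0.6829 = 0.4644

Final: 0.4644


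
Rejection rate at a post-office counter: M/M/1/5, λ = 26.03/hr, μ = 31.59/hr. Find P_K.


ρ = λ/μ = 26.03/31.59 = 0.8240
P_K = (1−ρ)ρ^K/(1−ρ^(K+1)) = (0.1760·0.379859)/(1 − 0.313002)
= 0.066857/0.686998 = 0.097318

Final: 0.097318


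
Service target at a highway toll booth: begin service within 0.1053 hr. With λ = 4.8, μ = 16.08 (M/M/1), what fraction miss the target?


ρ = 4.8/16.08 = 0.2985
P(Wq > t) = ρ·e^{−(μ−λ)t} = 0.2985·e^{−1.1878}
= 0.2985·0.304896 = 0.091014

Final: 0.091014


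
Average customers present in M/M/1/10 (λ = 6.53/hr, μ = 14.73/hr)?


ρ = 6.53/14.73 = 0.4433
L = ρ[1 − (K+1)ρ^K + Kρ^(K+1)] / [(1−ρ)(1−ρ^(K+1))]
Numerator: 0.4433·(1 − 11·0.0002932 + 10·0.0001300) = 0.442460
Denominator: (0.5567)·(0.999870) = 0.556615
L = 0.442460/0.556615 = 0.7949

Final: 0.7949


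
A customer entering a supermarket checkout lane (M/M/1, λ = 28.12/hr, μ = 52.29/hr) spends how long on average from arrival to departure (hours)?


W = 1/(μ−λ) = 1/(52.29 − 28.12) = 1/24.17 = 0.04137 hr

Final: 0.04137 hr


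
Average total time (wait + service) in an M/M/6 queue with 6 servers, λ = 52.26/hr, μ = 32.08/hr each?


a = 1.6291; ρ = 0.2715; P₀ = 0.196033
Lq = P₀·a^c·ρ/(c!(1−ρ)²) = 0.002603
Wq = Lq/λ = 0.002603/52.26 = 0.00004982 hr
W = Wq + 1/μ = 0.00004982 + 0.03117 = 0.03122 hr

Final: 0.03122 hr


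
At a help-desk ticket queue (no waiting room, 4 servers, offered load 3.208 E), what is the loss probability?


B(c,a) = (a^c/c!) / Σ_{k=0}^{c} a^k/k!
a^4/4! = 4.412921
Σ terms (k=0..4): 1.00000 + 3.20800 + 5.14563 + 5.50240 + 4.41292 = 19.268949
B = 4.412921/19.268949 = 0.229017

Final: 0.229017


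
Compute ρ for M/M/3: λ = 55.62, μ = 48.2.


ρ = λ/(cμ) = 55.62/(3·48.2) = 55.62/144.60 = 0.3846

Final: 0.3846


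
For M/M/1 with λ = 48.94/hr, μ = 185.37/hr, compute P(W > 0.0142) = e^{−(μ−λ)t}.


W ~ Exponential(μ−λ) for M/M/1.
μ − λ = 185.37 − 48.94 = 136.4300
P(W > t) = e^{−(μ−λ)t} = e^{−1.9373} = 0.144092

Final: 0.144092


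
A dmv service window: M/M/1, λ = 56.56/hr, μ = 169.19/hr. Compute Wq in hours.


ρ = 56.56/169.19 = 0.3343
Wq = ρ/(μ−λ) = 0.3343/(169.19 − 56.56) = 0.3343/112.63 = 0.002968 hr

Final: 0.002968 hr


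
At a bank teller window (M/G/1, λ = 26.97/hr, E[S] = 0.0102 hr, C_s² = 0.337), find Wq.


ρ = λ·E[S] = 26.97·0.0102 = 0.2751
E[S²] = E[S]²(1+C_s²) = 0.0102²·(1+0.337) = 0.0001391
Wq = λ·E[S²]/(2(1−ρ)) = 26.97·0.0001391/(2·0.7249) = 0.002588 hr

Final: 0.002588 hr


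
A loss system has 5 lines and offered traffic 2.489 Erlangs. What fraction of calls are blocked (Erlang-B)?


B(c,a) = (a^c/c!) / Σ_{k=0}^{c} a^k/k!
a^5/5! = 0.796055
Σ terms (k=0..5): 1.00000 + 2.48900 + 3.09756 + 2.56994 + 1.59915 + 0.79606 = 11.551705
B = 0.796055/11.551705 = 0.068912

Final: 0.068912


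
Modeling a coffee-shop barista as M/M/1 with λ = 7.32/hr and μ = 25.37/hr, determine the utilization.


ρ = λ/μ = 7.32/25.37 = 0.2885

Final: 0.2885


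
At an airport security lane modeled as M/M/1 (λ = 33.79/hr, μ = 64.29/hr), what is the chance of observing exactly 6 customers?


ρ = 33.79/64.29 = 0.5256
P_n = (1−ρ)·ρ^n = (1 − 0.5256)·0.5256^6 = 0.4744·0.021080 = 0.010001

Final: 0.010001


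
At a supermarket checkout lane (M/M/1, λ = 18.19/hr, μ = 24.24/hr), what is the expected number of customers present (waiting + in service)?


ρ = λ/μ = 18.19/24.24 = 0.7504
L = ρ/(1−ρ) = 0.7504/(1 − 0.7504) = 0.7504/0.2496 = 3.0066

Final: 3.0066
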